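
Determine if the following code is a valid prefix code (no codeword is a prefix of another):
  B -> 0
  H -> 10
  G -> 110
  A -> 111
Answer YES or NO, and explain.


Checking each pair (does one codeword prefix another?):
  B='0' vs H='10': no prefix
  B='0' vs G='110': no prefix
  B='0' vs A='111': no prefix
  H='10' vs B='0': no prefix
  H='10' vs G='110': no prefix
  H='10' vs A='111': no prefix
  G='110' vs B='0': no prefix
  G='110' vs H='10': no prefix
  G='110' vs A='111': no prefix
  A='111' vs B='0': no prefix
  A='111' vs H='10': no prefix
  A='111' vs G='110': no prefix
No violation found over all pairs.

YES -- this is a valid prefix code. No codeword is a prefix of any other codeword.


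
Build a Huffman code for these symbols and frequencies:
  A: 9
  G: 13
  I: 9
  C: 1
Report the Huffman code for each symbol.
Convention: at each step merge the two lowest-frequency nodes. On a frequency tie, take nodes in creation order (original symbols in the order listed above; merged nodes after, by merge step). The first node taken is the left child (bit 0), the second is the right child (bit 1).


Huffman tree construction:
Step 1: Merge C(1) + A(9) = 10
Step 2: Merge I(9) + (C+A)(10) = 19
Step 3: Merge G(13) + (I+(C+A))(19) = 32
Read each symbol's code off the tree from the root (left child = 0, right child = 1).

Codes:
  A: 111 (length 3)
  G: 0 (length 1)
  I: 10 (length 2)
  C: 110 (length 3)
Average code length: 61/32 = 1.9063 bits/symbol


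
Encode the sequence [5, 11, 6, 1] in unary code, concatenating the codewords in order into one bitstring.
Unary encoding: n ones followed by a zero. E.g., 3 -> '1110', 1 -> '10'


Encode each number as n ones followed by a terminating 0:
  5 -> 111110 (6 bits)
  11 -> 111111111110 (12 bits)
  6 -> 1111110 (7 bits)
  1 -> 10 (2 bits)
Total length = 6 + 12 + 7 + 2 = 27 bits.

Unary([5, 11, 6, 1]) = 111110111111111110111111010 (27 bits)


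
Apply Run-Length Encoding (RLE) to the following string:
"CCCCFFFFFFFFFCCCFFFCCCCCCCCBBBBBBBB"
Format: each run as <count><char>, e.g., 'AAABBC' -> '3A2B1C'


Scanning runs left to right:
  i=0: run of 'C' x 4 -> '4C'
  i=4: run of 'F' x 9 -> '9F'
  i=13: run of 'C' x 3 -> '3C'
  i=16: run of 'F' x 3 -> '3F'
  i=19: run of 'C' x 8 -> '8C'
  i=27: run of 'B' x 8 -> '8B'

RLE = 4C9F3C3F8C8B


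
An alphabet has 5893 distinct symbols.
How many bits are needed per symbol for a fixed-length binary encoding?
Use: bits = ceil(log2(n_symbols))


log2(5893) = 12.5248
Bracket: 2^12 = 4096 < 5893 <= 2^13 = 8192
So ceil(log2(5893)) = 13

bits = ceil(log2(5893)) = ceil(12.5248) = 13 bits


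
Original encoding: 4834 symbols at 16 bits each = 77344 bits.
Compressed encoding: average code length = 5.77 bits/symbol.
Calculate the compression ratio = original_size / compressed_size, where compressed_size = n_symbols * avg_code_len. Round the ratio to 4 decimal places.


original_size = n_symbols * orig_bits = 4834 * 16 = 77344 bits
compressed_size = n_symbols * avg_code_len = 4834 * 5.77 = 27892.18 bits
ratio = original_size / compressed_size = 77344 / 27892.18 = 2.773

Compression ratio = 2.773


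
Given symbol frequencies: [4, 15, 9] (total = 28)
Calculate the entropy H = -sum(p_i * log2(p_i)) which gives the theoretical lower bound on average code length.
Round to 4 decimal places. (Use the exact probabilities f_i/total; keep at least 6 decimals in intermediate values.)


Per-symbol terms -p_i * log2(p_i) with p_i = f_i/28:
  p = 4/28 = 0.142857: log2(p) = -2.807355, -p*log2(p) = 0.401051
  p = 15/28 = 0.535714: log2(p) = -0.900464, -p*log2(p) = 0.482392
  p = 9/28 = 0.321429: log2(p) = -1.637430, -p*log2(p) = 0.526317
H = 0.401051 + 0.482392 + 0.526317 = 1.409760

H = 1.4098 bits/symbol


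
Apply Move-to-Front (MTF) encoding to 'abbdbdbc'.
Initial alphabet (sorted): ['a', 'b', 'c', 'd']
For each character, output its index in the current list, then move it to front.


MTF encoding:
'a': index 0 in ['a', 'b', 'c', 'd'] -> ['a', 'b', 'c', 'd']
'b': index 1 in ['a', 'b', 'c', 'd'] -> ['b', 'a', 'c', 'd']
'b': index 0 in ['b', 'a', 'c', 'd'] -> ['b', 'a', 'c', 'd']
'd': index 3 in ['b', 'a', 'c', 'd'] -> ['d', 'b', 'a', 'c']
'b': index 1 in ['d', 'b', 'a', 'c'] -> ['b', 'd', 'a', 'c']
'd': index 1 in ['b', 'd', 'a', 'c'] -> ['d', 'b', 'a', 'c']
'b': index 1 in ['d', 'b', 'a', 'c'] -> ['b', 'd', 'a', 'c']
'c': index 3 in ['b', 'd', 'a', 'c'] -> ['c', 'b', 'd', 'a']


Output: [0, 1, 0, 3, 1, 1, 1, 3]


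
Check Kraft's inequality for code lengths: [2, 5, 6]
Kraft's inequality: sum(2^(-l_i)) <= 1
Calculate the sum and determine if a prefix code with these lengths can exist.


Sum = 2^(-2) + 2^(-5) + 2^(-6)
    = 0.25 + 0.03125 + 0.015625
    = 19/64 = 0.296875
Since 0.296875 <= 1, Kraft's inequality IS satisfied.
A prefix code with these lengths CAN exist.

Kraft sum = 0.296875. Satisfied.


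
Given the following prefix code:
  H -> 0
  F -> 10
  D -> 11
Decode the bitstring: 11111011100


Decoding step by step:
Bits 11 -> D
Bits 11 -> D
Bits 10 -> F
Bits 11 -> D
Bits 10 -> F
Bits 0 -> H


Decoded message: DDFDFH


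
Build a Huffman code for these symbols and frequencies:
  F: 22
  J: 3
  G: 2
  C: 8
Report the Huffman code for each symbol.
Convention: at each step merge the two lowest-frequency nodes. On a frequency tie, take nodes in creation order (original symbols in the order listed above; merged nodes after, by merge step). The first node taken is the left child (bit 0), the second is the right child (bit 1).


Huffman tree construction:
Step 1: Merge G(2) + J(3) = 5
Step 2: Merge (G+J)(5) + C(8) = 13
Step 3: Merge ((G+J)+C)(13) + F(22) = 35
Read each symbol's code off the tree from the root (left child = 0, right child = 1).

Codes:
  F: 1 (length 1)
  J: 001 (length 3)
  G: 000 (length 3)
  C: 01 (length 2)
Average code length: 53/35 = 1.5143 bits/symbol


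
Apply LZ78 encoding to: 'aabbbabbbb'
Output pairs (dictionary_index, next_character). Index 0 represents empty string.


LZ78 encoding steps:
Dictionary: {0: ''}
Step 1: w='' (idx 0), next='a' -> output (0, 'a'), add 'a' as idx 1
Step 2: w='a' (idx 1), next='b' -> output (1, 'b'), add 'ab' as idx 2
Step 3: w='' (idx 0), next='b' -> output (0, 'b'), add 'b' as idx 3
Step 4: w='b' (idx 3), next='a' -> output (3, 'a'), add 'ba' as idx 4
Step 5: w='b' (idx 3), next='b' -> output (3, 'b'), add 'bb' as idx 5
Step 6: w='bb' (idx 5), end of input -> output (5, '')


Encoded: [(0, 'a'), (1, 'b'), (0, 'b'), (3, 'a'), (3, 'b'), (5, '')]


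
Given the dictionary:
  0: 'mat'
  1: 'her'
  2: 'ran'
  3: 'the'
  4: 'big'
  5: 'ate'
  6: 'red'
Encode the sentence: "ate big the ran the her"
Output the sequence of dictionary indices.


Look up each word in the dictionary:
  'ate' -> 5
  'big' -> 4
  'the' -> 3
  'ran' -> 2
  'the' -> 3
  'her' -> 1

Encoded: [5, 4, 3, 2, 3, 1]


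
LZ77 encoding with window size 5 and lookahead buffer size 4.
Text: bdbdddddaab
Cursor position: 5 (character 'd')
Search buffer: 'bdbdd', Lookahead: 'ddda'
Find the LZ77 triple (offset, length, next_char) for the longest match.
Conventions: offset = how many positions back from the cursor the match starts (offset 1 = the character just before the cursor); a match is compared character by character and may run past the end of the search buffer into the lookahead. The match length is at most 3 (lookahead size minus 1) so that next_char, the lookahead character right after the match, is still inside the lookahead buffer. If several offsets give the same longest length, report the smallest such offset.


Try each offset into the search buffer:
  offset=1 (pos 4, char 'd'): match length 3
  offset=2 (pos 3, char 'd'): match length 3
  offset=3 (pos 2, char 'b'): match length 0
  offset=4 (pos 1, char 'd'): match length 1
  offset=5 (pos 0, char 'b'): match length 0
Longest match has length 3, found at offsets 1, 2; take the smallest, offset 1.
next_char = character at position 5 + 3 = 8 -> 'a'

Best match: offset=1, length=3 (matching 'ddd' starting at position 4)
LZ77 triple: (1, 3, 'a')


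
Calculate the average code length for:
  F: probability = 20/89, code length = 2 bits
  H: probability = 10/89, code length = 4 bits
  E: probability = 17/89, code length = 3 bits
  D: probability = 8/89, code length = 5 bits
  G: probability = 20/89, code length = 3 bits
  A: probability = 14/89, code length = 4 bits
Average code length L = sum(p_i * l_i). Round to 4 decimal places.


Weighted contributions p_i * l_i:
  F: (20/89) * 2 = 40/89
  H: (10/89) * 4 = 40/89
  E: (17/89) * 3 = 51/89
  D: (8/89) * 5 = 40/89
  G: (20/89) * 3 = 60/89
  A: (14/89) * 4 = 56/89
Sum = (40 + 40 + 51 + 40 + 60 + 56)/89 = 287/89

L = 287/89 = 3.2247 bits/symbol


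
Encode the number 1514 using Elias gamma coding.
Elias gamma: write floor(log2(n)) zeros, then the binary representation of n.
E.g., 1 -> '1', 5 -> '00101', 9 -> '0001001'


num_bits = floor(log2(1514)) + 1 = 11
leading_zeros = num_bits - 1 = 10
binary(1514) = 10111101010

Elias gamma(1514) = '0000000000' + '10111101010' = 000000000010111101010 (21 bits)


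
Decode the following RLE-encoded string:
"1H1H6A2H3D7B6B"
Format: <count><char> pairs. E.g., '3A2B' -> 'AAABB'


Expanding each <count><char> pair:
  1H -> 'H'
  1H -> 'H'
  6A -> 'AAAAAA'
  2H -> 'HH'
  3D -> 'DDD'
  7B -> 'BBBBBBB'
  6B -> 'BBBBBB'

Decoded = HHAAAAAAHHDDDBBBBBBBBBBBBB


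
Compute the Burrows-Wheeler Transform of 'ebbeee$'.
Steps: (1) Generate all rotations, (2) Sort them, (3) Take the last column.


Rotations (sorted):
  0: $ebbeee -> last char: e
  1: bbeee$e -> last char: e
  2: beee$eb -> last char: b
  3: e$ebbee -> last char: e
  4: ebbeee$ -> last char: $
  5: ee$ebbe -> last char: e
  6: eee$ebb -> last char: b


BWT = eebe$eb


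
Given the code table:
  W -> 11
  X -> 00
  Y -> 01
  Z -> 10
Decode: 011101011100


Decoding:
01 -> Y
11 -> W
01 -> Y
01 -> Y
11 -> W
00 -> X


Result: YWYYWX


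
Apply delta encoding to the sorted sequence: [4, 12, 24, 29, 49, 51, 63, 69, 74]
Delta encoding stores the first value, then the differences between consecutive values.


First value: 4
Deltas:
  12 - 4 = 8
  24 - 12 = 12
  29 - 24 = 5
  49 - 29 = 20
  51 - 49 = 2
  63 - 51 = 12
  69 - 63 = 6
  74 - 69 = 5


Delta encoded: [4, 8, 12, 5, 20, 2, 12, 6, 5]


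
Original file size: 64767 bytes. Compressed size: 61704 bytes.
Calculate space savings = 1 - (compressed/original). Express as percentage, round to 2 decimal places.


ratio = compressed/original = 61704/64767 = 0.952707
savings = 1 - ratio = 1 - 0.952707 = 0.047293
as a percentage: 0.047293 * 100 = 4.73%

Space savings = 1 - 61704/64767 = 4.73%


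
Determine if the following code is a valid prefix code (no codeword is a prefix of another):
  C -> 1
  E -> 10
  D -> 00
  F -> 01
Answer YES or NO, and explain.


Checking each pair (does one codeword prefix another?):
  C='1' vs E='10': prefix -- VIOLATION

NO -- this is NOT a valid prefix code. C (1) is a prefix of E (10).


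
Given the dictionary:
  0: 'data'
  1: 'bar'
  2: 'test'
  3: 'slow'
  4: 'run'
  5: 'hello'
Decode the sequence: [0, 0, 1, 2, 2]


Look up each index in the dictionary:
  0 -> 'data'
  0 -> 'data'
  1 -> 'bar'
  2 -> 'test'
  2 -> 'test'

Decoded: "data data bar test test"


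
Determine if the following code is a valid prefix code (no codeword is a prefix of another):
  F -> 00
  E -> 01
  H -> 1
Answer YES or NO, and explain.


Checking each pair (does one codeword prefix another?):
  F='00' vs E='01': no prefix
  F='00' vs H='1': no prefix
  E='01' vs F='00': no prefix
  E='01' vs H='1': no prefix
  H='1' vs F='00': no prefix
  H='1' vs E='01': no prefix
No violation found over all pairs.

YES -- this is a valid prefix code. No codeword is a prefix of any other codeword.


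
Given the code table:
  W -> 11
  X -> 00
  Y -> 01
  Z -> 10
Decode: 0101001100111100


Decoding:
01 -> Y
01 -> Y
00 -> X
11 -> W
00 -> X
11 -> W
11 -> W
00 -> X


Result: YYXWXWWX


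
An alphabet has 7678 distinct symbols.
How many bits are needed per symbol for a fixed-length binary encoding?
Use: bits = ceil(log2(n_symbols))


log2(7678) = 12.9065
Bracket: 2^12 = 4096 < 7678 <= 2^13 = 8192
So ceil(log2(7678)) = 13

bits = ceil(log2(7678)) = ceil(12.9065) = 13 bits


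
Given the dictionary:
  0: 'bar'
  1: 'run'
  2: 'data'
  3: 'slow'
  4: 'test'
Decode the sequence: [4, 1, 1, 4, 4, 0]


Look up each index in the dictionary:
  4 -> 'test'
  1 -> 'run'
  1 -> 'run'
  4 -> 'test'
  4 -> 'test'
  0 -> 'bar'

Decoded: "test run run test test bar"


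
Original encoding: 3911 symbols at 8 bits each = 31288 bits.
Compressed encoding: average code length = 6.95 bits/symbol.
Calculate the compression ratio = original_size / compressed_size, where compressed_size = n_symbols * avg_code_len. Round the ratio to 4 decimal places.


original_size = n_symbols * orig_bits = 3911 * 8 = 31288 bits
compressed_size = n_symbols * avg_code_len = 3911 * 6.95 = 27181.45 bits
ratio = original_size / compressed_size = 31288 / 27181.45 = 1.1511

Compression ratio = 1.1511


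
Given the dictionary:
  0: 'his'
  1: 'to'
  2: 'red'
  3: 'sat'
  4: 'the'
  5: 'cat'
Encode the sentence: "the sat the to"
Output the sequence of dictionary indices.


Look up each word in the dictionary:
  'the' -> 4
  'sat' -> 3
  'the' -> 4
  'to' -> 1

Encoded: [4, 3, 4, 1]


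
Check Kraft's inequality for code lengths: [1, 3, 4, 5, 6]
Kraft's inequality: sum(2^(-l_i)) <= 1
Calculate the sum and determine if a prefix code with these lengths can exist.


Sum = 2^(-1) + 2^(-3) + 2^(-4) + 2^(-5) + 2^(-6)
    = 0.5 + 0.125 + 0.0625 + 0.03125 + 0.015625
    = 47/64 = 0.734375
Since 0.734375 <= 1, Kraft's inequality IS satisfied.
A prefix code with these lengths CAN exist.

Kraft sum = 0.734375. Satisfied.


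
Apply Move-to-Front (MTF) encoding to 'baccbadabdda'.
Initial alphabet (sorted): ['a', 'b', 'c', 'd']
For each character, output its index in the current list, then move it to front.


MTF encoding:
'b': index 1 in ['a', 'b', 'c', 'd'] -> ['b', 'a', 'c', 'd']
'a': index 1 in ['b', 'a', 'c', 'd'] -> ['a', 'b', 'c', 'd']
'c': index 2 in ['a', 'b', 'c', 'd'] -> ['c', 'a', 'b', 'd']
'c': index 0 in ['c', 'a', 'b', 'd'] -> ['c', 'a', 'b', 'd']
'b': index 2 in ['c', 'a', 'b', 'd'] -> ['b', 'c', 'a', 'd']
'a': index 2 in ['b', 'c', 'a', 'd'] -> ['a', 'b', 'c', 'd']
'd': index 3 in ['a', 'b', 'c', 'd'] -> ['d', 'a', 'b', 'c']
'a': index 1 in ['d', 'a', 'b', 'c'] -> ['a', 'd', 'b', 'c']
'b': index 2 in ['a', 'd', 'b', 'c'] -> ['b', 'a', 'd', 'c']
'd': index 2 in ['b', 'a', 'd', 'c'] -> ['d', 'b', 'a', 'c']
'd': index 0 in ['d', 'b', 'a', 'c'] -> ['d', 'b', 'a', 'c']
'a': index 2 in ['d', 'b', 'a', 'c'] -> ['a', 'd', 'b', 'c']


Output: [1, 1, 2, 0, 2, 2, 3, 1, 2, 2, 0, 2]


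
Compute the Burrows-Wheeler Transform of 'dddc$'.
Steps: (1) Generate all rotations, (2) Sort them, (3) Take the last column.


Rotations (sorted):
  0: $dddc -> last char: c
  1: c$ddd -> last char: d
  2: dc$dd -> last char: d
  3: ddc$d -> last char: d
  4: dddc$ -> last char: $


BWT = cddd$


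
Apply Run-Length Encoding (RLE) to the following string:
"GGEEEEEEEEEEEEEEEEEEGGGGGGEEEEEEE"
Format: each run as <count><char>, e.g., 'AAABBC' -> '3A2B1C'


Scanning runs left to right:
  i=0: run of 'G' x 2 -> '2G'
  i=2: run of 'E' x 18 -> '18E'
  i=20: run of 'G' x 6 -> '6G'
  i=26: run of 'E' x 7 -> '7E'

RLE = 2G18E6G7E


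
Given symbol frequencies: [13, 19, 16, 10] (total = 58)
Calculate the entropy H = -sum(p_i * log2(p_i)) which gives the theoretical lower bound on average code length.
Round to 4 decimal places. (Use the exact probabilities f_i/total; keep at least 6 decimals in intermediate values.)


Per-symbol terms -p_i * log2(p_i) with p_i = f_i/58:
  p = 13/58 = 0.224138: log2(p) = -2.157541, -p*log2(p) = 0.483587
  p = 19/58 = 0.327586: log2(p) = -1.610053, -p*log2(p) = 0.527431
  p = 16/58 = 0.275862: log2(p) = -1.857981, -p*log2(p) = 0.512546
  p = 10/58 = 0.172414: log2(p) = -2.536053, -p*log2(p) = 0.437251
H = 0.483587 + 0.527431 + 0.512546 + 0.437251 = 1.960815

H = 1.9608 bits/symbol


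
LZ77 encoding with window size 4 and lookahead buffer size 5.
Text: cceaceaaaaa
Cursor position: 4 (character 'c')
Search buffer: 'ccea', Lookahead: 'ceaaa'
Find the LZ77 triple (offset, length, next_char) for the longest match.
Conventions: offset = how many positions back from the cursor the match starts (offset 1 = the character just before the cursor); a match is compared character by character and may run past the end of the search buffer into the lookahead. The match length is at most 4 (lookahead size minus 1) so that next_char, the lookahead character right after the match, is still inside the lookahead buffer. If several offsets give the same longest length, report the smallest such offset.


Try each offset into the search buffer:
  offset=1 (pos 3, char 'a'): match length 0
  offset=2 (pos 2, char 'e'): match length 0
  offset=3 (pos 1, char 'c'): match length 3
  offset=4 (pos 0, char 'c'): match length 1
Longest match has length 3 at offset 3.
next_char = character at position 4 + 3 = 7 -> 'a'

Best match: offset=3, length=3 (matching 'cea' starting at position 1)
LZ77 triple: (3, 3, 'a')


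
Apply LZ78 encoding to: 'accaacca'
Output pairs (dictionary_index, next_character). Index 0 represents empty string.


LZ78 encoding steps:
Dictionary: {0: ''}
Step 1: w='' (idx 0), next='a' -> output (0, 'a'), add 'a' as idx 1
Step 2: w='' (idx 0), next='c' -> output (0, 'c'), add 'c' as idx 2
Step 3: w='c' (idx 2), next='a' -> output (2, 'a'), add 'ca' as idx 3
Step 4: w='a' (idx 1), next='c' -> output (1, 'c'), add 'ac' as idx 4
Step 5: w='ca' (idx 3), end of input -> output (3, '')


Encoded: [(0, 'a'), (0, 'c'), (2, 'a'), (1, 'c'), (3, '')]


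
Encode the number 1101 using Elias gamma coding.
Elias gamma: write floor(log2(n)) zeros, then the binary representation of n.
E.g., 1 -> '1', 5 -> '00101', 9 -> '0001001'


num_bits = floor(log2(1101)) + 1 = 11
leading_zeros = num_bits - 1 = 10
binary(1101) = 10001001101

Elias gamma(1101) = '0000000000' + '10001001101' = 000000000010001001101 (21 bits)


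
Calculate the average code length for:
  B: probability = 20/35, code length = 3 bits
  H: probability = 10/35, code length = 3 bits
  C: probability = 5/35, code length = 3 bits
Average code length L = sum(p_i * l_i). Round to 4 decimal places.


Weighted contributions p_i * l_i:
  B: (20/35) * 3 = 60/35
  H: (10/35) * 3 = 30/35
  C: (5/35) * 3 = 15/35
Sum = (60 + 30 + 15)/35 = 105/35

L = 105/35 = 3.0000 bits/symbol


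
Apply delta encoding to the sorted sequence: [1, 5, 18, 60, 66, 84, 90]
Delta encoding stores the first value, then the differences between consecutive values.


First value: 1
Deltas:
  5 - 1 = 4
  18 - 5 = 13
  60 - 18 = 42
  66 - 60 = 6
  84 - 66 = 18
  90 - 84 = 6


Delta encoded: [1, 4, 13, 42, 6, 18, 6]


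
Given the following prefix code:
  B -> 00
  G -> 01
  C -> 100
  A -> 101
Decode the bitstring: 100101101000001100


Decoding step by step:
Bits 100 -> C
Bits 101 -> A
Bits 101 -> A
Bits 00 -> B
Bits 00 -> B
Bits 01 -> G
Bits 100 -> C


Decoded message: CAABBGC


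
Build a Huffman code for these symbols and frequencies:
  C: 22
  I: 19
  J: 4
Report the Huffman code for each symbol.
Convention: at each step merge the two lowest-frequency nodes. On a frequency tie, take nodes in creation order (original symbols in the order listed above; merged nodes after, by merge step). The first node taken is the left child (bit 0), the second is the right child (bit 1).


Huffman tree construction:
Step 1: Merge J(4) + I(19) = 23
Step 2: Merge C(22) + (J+I)(23) = 45
Read each symbol's code off the tree from the root (left child = 0, right child = 1).

Codes:
  C: 0 (length 1)
  I: 11 (length 2)
  J: 10 (length 2)
Average code length: 68/45 = 1.5111 bits/symbol


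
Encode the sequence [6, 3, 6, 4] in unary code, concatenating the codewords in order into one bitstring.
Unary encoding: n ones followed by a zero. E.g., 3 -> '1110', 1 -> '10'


Encode each number as n ones followed by a terminating 0:
  6 -> 1111110 (7 bits)
  3 -> 1110 (4 bits)
  6 -> 1111110 (7 bits)
  4 -> 11110 (5 bits)
Total length = 7 + 4 + 7 + 5 = 23 bits.

Unary([6, 3, 6, 4]) = 11111101110111111011110 (23 bits)


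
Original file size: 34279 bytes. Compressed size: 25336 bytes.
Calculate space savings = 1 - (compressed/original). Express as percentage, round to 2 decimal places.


ratio = compressed/original = 25336/34279 = 0.739111
savings = 1 - ratio = 1 - 0.739111 = 0.260889
as a percentage: 0.260889 * 100 = 26.09%

Space savings = 1 - 25336/34279 = 26.09%


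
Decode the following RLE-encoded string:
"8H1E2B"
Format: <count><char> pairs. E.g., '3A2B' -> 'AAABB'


Expanding each <count><char> pair:
  8H -> 'HHHHHHHH'
  1E -> 'E'
  2B -> 'BB'

Decoded = HHHHHHHHEBB


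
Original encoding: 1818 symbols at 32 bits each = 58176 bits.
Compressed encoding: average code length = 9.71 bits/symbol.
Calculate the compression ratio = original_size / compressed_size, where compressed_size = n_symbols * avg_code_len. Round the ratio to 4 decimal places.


original_size = n_symbols * orig_bits = 1818 * 32 = 58176 bits
compressed_size = n_symbols * avg_code_len = 1818 * 9.71 = 17652.78 bits
ratio = original_size / compressed_size = 58176 / 17652.78 = 3.2956

Compression ratio = 3.2956


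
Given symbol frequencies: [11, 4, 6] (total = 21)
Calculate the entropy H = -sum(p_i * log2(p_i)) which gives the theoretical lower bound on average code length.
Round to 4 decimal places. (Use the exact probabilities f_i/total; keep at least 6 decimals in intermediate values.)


Per-symbol terms -p_i * log2(p_i) with p_i = f_i/21:
  p = 11/21 = 0.523810: log2(p) = -0.932886, -p*log2(p) = 0.488654
  p = 4/21 = 0.190476: log2(p) = -2.392317, -p*log2(p) = 0.455680
  p = 6/21 = 0.285714: log2(p) = -1.807355, -p*log2(p) = 0.516387
H = 0.488654 + 0.455680 + 0.516387 = 1.460721

H = 1.4607 bits/symbol


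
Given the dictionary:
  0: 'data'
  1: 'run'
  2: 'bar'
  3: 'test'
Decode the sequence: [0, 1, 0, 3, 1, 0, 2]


Look up each index in the dictionary:
  0 -> 'data'
  1 -> 'run'
  0 -> 'data'
  3 -> 'test'
  1 -> 'run'
  0 -> 'data'
  2 -> 'bar'

Decoded: "data run data test run data bar"


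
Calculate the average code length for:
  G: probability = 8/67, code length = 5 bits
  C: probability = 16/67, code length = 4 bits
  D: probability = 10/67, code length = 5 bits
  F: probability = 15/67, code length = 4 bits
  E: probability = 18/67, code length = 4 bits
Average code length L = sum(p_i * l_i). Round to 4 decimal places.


Weighted contributions p_i * l_i:
  G: (8/67) * 5 = 40/67
  C: (16/67) * 4 = 64/67
  D: (10/67) * 5 = 50/67
  F: (15/67) * 4 = 60/67
  E: (18/67) * 4 = 72/67
Sum = (40 + 64 + 50 + 60 + 72)/67 = 286/67

L = 286/67 = 4.2687 bits/symbol


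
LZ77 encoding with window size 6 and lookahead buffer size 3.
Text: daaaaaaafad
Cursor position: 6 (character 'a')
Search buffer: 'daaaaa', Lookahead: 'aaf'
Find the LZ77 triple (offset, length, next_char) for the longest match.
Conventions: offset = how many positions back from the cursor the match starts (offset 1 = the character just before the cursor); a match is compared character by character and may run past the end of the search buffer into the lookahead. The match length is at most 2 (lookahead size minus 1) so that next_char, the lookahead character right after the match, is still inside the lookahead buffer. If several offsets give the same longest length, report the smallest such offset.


Try each offset into the search buffer:
  offset=1 (pos 5, char 'a'): match length 2
  offset=2 (pos 4, char 'a'): match length 2
  offset=3 (pos 3, char 'a'): match length 2
  offset=4 (pos 2, char 'a'): match length 2
  offset=5 (pos 1, char 'a'): match length 2
  offset=6 (pos 0, char 'd'): match length 0
Longest match has length 2, found at offsets 1, 2, 3, 4, 5; take the smallest, offset 1.
next_char = character at position 6 + 2 = 8 -> 'f'

Best match: offset=1, length=2 (matching 'aa' starting at position 5)
LZ77 triple: (1, 2, 'f')


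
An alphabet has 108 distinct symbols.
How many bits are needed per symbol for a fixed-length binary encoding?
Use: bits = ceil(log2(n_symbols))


log2(108) = 6.7549
Bracket: 2^6 = 64 < 108 <= 2^7 = 128
So ceil(log2(108)) = 7

bits = ceil(log2(108)) = ceil(6.7549) = 7 bits


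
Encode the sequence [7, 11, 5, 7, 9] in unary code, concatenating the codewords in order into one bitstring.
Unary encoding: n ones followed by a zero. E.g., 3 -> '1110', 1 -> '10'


Encode each number as n ones followed by a terminating 0:
  7 -> 11111110 (8 bits)
  11 -> 111111111110 (12 bits)
  5 -> 111110 (6 bits)
  7 -> 11111110 (8 bits)
  9 -> 1111111110 (10 bits)
Total length = 8 + 12 + 6 + 8 + 10 = 44 bits.

Unary([7, 11, 5, 7, 9]) = 11111110111111111110111110111111101111111110 (44 bits)


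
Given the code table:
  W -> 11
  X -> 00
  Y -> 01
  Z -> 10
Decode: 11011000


Decoding:
11 -> W
01 -> Y
10 -> Z
00 -> X


Result: WYZX


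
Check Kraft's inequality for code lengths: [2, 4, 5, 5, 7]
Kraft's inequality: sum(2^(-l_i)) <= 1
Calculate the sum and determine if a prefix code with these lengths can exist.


Sum = 2^(-2) + 2^(-4) + 2^(-5) + 2^(-5) + 2^(-7)
    = 0.25 + 0.0625 + 0.03125 + 0.03125 + 0.0078125
    = 49/128 = 0.3828125
Since 0.3828125 <= 1, Kraft's inequality IS satisfied.
A prefix code with these lengths CAN exist.

Kraft sum = 0.3828125. Satisfied.


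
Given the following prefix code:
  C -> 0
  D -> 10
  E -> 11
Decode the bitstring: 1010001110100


Decoding step by step:
Bits 10 -> D
Bits 10 -> D
Bits 0 -> C
Bits 0 -> C
Bits 11 -> E
Bits 10 -> D
Bits 10 -> D
Bits 0 -> C


Decoded message: DDCCEDDC


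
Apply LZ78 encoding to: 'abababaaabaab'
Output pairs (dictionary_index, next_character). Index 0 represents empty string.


LZ78 encoding steps:
Dictionary: {0: ''}
Step 1: w='' (idx 0), next='a' -> output (0, 'a'), add 'a' as idx 1
Step 2: w='' (idx 0), next='b' -> output (0, 'b'), add 'b' as idx 2
Step 3: w='a' (idx 1), next='b' -> output (1, 'b'), add 'ab' as idx 3
Step 4: w='ab' (idx 3), next='a' -> output (3, 'a'), add 'aba' as idx 4
Step 5: w='a' (idx 1), next='a' -> output (1, 'a'), add 'aa' as idx 5
Step 6: w='b' (idx 2), next='a' -> output (2, 'a'), add 'ba' as idx 6
Step 7: w='ab' (idx 3), end of input -> output (3, '')


Encoded: [(0, 'a'), (0, 'b'), (1, 'b'), (3, 'a'), (1, 'a'), (2, 'a'), (3, '')]


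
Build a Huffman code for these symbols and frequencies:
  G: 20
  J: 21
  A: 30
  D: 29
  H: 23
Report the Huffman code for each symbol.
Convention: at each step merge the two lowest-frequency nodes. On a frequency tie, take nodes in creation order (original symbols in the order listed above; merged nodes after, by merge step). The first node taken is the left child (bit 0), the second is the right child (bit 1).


Huffman tree construction:
Step 1: Merge G(20) + J(21) = 41
Step 2: Merge H(23) + D(29) = 52
Step 3: Merge A(30) + (G+J)(41) = 71
Step 4: Merge (H+D)(52) + (A+(G+J))(71) = 123
Read each symbol's code off the tree from the root (left child = 0, right child = 1).

Codes:
  G: 110 (length 3)
  J: 111 (length 3)
  A: 10 (length 2)
  D: 01 (length 2)
  H: 00 (length 2)
Average code length: 287/123 = 2.3333 bits/symbol


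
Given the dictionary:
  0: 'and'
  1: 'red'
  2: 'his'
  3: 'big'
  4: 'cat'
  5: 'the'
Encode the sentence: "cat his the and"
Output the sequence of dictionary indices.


Look up each word in the dictionary:
  'cat' -> 4
  'his' -> 2
  'the' -> 5
  'and' -> 0

Encoded: [4, 2, 5, 0]


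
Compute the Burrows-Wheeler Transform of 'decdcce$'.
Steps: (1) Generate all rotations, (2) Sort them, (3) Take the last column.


Rotations (sorted):
  0: $decdcce -> last char: e
  1: cce$decd -> last char: d
  2: cdcce$de -> last char: e
  3: ce$decdc -> last char: c
  4: dcce$dec -> last char: c
  5: decdcce$ -> last char: $
  6: e$decdcc -> last char: c
  7: ecdcce$d -> last char: d


BWT = edecc$cd


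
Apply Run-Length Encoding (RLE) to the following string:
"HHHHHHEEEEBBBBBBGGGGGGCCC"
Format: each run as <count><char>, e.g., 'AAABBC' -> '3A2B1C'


Scanning runs left to right:
  i=0: run of 'H' x 6 -> '6H'
  i=6: run of 'E' x 4 -> '4E'
  i=10: run of 'B' x 6 -> '6B'
  i=16: run of 'G' x 6 -> '6G'
  i=22: run of 'C' x 3 -> '3C'

RLE = 6H4E6B6G3C


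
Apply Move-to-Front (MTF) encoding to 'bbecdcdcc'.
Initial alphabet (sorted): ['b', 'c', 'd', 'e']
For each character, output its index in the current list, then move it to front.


MTF encoding:
'b': index 0 in ['b', 'c', 'd', 'e'] -> ['b', 'c', 'd', 'e']
'b': index 0 in ['b', 'c', 'd', 'e'] -> ['b', 'c', 'd', 'e']
'e': index 3 in ['b', 'c', 'd', 'e'] -> ['e', 'b', 'c', 'd']
'c': index 2 in ['e', 'b', 'c', 'd'] -> ['c', 'e', 'b', 'd']
'd': index 3 in ['c', 'e', 'b', 'd'] -> ['d', 'c', 'e', 'b']
'c': index 1 in ['d', 'c', 'e', 'b'] -> ['c', 'd', 'e', 'b']
'd': index 1 in ['c', 'd', 'e', 'b'] -> ['d', 'c', 'e', 'b']
'c': index 1 in ['d', 'c', 'e', 'b'] -> ['c', 'd', 'e', 'b']
'c': index 0 in ['c', 'd', 'e', 'b'] -> ['c', 'd', 'e', 'b']


Output: [0, 0, 3, 2, 3, 1, 1, 1, 0]


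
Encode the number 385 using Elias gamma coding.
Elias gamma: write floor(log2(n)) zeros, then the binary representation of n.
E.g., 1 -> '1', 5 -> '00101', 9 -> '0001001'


num_bits = floor(log2(385)) + 1 = 9
leading_zeros = num_bits - 1 = 8
binary(385) = 110000001

Elias gamma(385) = '00000000' + '110000001' = 00000000110000001 (17 bits)


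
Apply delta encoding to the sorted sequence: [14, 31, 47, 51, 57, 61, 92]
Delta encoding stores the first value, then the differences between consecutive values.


First value: 14
Deltas:
  31 - 14 = 17
  47 - 31 = 16
  51 - 47 = 4
  57 - 51 = 6
  61 - 57 = 4
  92 - 61 = 31


Delta encoded: [14, 17, 16, 4, 6, 4, 31]


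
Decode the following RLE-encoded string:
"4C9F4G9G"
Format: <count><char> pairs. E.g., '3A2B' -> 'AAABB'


Expanding each <count><char> pair:
  4C -> 'CCCC'
  9F -> 'FFFFFFFFF'
  4G -> 'GGGG'
  9G -> 'GGGGGGGGG'

Decoded = CCCCFFFFFFFFFGGGGGGGGGGGGG


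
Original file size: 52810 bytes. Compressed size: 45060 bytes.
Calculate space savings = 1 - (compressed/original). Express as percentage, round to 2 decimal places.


ratio = compressed/original = 45060/52810 = 0.853247
savings = 1 - ratio = 1 - 0.853247 = 0.146753
as a percentage: 0.146753 * 100 = 14.68%

Space savings = 1 - 45060/52810 = 14.68%


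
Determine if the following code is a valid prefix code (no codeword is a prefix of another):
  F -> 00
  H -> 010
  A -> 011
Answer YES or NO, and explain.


Checking each pair (does one codeword prefix another?):
  F='00' vs H='010': no prefix
  F='00' vs A='011': no prefix
  H='010' vs F='00': no prefix
  H='010' vs A='011': no prefix
  A='011' vs F='00': no prefix
  A='011' vs H='010': no prefix
No violation found over all pairs.

YES -- this is a valid prefix code. No codeword is a prefix of any other codeword.


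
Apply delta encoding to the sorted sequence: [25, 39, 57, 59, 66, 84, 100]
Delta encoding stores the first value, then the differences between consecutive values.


First value: 25
Deltas:
  39 - 25 = 14
  57 - 39 = 18
  59 - 57 = 2
  66 - 59 = 7
  84 - 66 = 18
  100 - 84 = 16


Delta encoded: [25, 14, 18, 2, 7, 18, 16]


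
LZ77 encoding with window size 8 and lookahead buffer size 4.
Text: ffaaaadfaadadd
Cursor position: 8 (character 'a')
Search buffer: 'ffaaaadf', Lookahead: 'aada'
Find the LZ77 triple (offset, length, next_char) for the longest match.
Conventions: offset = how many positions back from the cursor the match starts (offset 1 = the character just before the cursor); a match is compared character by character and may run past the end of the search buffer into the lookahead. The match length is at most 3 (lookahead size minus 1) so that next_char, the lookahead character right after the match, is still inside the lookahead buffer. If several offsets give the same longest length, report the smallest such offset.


Try each offset into the search buffer:
  offset=1 (pos 7, char 'f'): match length 0
  offset=2 (pos 6, char 'd'): match length 0
  offset=3 (pos 5, char 'a'): match length 1
  offset=4 (pos 4, char 'a'): match length 3
  offset=5 (pos 3, char 'a'): match length 2
  offset=6 (pos 2, char 'a'): match length 2
  offset=7 (pos 1, char 'f'): match length 0
  offset=8 (pos 0, char 'f'): match length 0
Longest match has length 3 at offset 4.
next_char = character at position 8 + 3 = 11 -> 'a'

Best match: offset=4, length=3 (matching 'aad' starting at position 4)
LZ77 triple: (4, 3, 'a')


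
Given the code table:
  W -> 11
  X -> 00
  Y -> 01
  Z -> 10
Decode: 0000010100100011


Decoding:
00 -> X
00 -> X
01 -> Y
01 -> Y
00 -> X
10 -> Z
00 -> X
11 -> W


Result: XXYYXZXW


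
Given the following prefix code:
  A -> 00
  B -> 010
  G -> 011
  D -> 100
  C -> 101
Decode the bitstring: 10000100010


Decoding step by step:
Bits 100 -> D
Bits 00 -> A
Bits 100 -> D
Bits 010 -> B


Decoded message: DADB


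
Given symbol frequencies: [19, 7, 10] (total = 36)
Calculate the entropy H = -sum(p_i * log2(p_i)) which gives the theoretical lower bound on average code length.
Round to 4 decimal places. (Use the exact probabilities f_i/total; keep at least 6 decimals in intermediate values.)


Per-symbol terms -p_i * log2(p_i) with p_i = f_i/36:
  p = 19/36 = 0.527778: log2(p) = -0.921997, -p*log2(p) = 0.486610
  p = 7/36 = 0.194444: log2(p) = -2.362570, -p*log2(p) = 0.459389
  p = 10/36 = 0.277778: log2(p) = -1.847997, -p*log2(p) = 0.513332
H = 0.486610 + 0.459389 + 0.513332 = 1.459331

H = 1.4593 bits/symbol


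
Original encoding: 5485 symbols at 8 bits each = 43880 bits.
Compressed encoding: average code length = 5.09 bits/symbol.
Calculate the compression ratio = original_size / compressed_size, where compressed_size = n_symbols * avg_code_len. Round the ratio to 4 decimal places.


original_size = n_symbols * orig_bits = 5485 * 8 = 43880 bits
compressed_size = n_symbols * avg_code_len = 5485 * 5.09 = 27918.65 bits
ratio = original_size / compressed_size = 43880 / 27918.65 = 1.5717

Compression ratio = 1.5717


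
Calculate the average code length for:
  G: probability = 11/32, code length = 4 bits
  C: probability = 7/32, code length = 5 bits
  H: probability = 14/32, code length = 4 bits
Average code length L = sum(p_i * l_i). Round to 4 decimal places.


Weighted contributions p_i * l_i:
  G: (11/32) * 4 = 44/32
  C: (7/32) * 5 = 35/32
  H: (14/32) * 4 = 56/32
Sum = (44 + 35 + 56)/32 = 135/32

L = 135/32 = 4.2188 bits/symbol


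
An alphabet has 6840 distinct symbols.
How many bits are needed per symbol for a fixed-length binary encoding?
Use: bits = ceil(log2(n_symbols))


log2(6840) = 12.7398
Bracket: 2^12 = 4096 < 6840 <= 2^13 = 8192
So ceil(log2(6840)) = 13

bits = ceil(log2(6840)) = ceil(12.7398) = 13 bits


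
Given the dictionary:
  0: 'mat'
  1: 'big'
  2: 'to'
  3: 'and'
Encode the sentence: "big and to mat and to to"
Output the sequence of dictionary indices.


Look up each word in the dictionary:
  'big' -> 1
  'and' -> 3
  'to' -> 2
  'mat' -> 0
  'and' -> 3
  'to' -> 2
  'to' -> 2

Encoded: [1, 3, 2, 0, 3, 2, 2]


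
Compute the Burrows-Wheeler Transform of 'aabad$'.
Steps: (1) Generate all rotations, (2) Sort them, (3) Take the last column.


Rotations (sorted):
  0: $aabad -> last char: d
  1: aabad$ -> last char: $
  2: abad$a -> last char: a
  3: ad$aab -> last char: b
  4: bad$aa -> last char: a
  5: d$aaba -> last char: a


BWT = d$abaa


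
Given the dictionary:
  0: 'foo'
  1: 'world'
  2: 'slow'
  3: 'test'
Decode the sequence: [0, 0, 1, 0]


Look up each index in the dictionary:
  0 -> 'foo'
  0 -> 'foo'
  1 -> 'world'
  0 -> 'foo'

Decoded: "foo foo world foo"


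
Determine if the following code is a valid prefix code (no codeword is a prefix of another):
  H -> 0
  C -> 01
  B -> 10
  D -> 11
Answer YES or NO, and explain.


Checking each pair (does one codeword prefix another?):
  H='0' vs C='01': prefix -- VIOLATION

NO -- this is NOT a valid prefix code. H (0) is a prefix of C (01).


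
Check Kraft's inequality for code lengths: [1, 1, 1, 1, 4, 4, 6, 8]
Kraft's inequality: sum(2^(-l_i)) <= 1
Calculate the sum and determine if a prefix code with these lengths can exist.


Sum = 2^(-1) + 2^(-1) + 2^(-1) + 2^(-1) + 2^(-4) + 2^(-4) + 2^(-6) + 2^(-8)
    = 0.5 + 0.5 + 0.5 + 0.5 + 0.0625 + 0.0625 + 0.015625 + 0.00390625
    = 549/256 = 2.14453125
Since 2.14453125 > 1, Kraft's inequality is NOT satisfied.
A prefix code with these lengths CANNOT exist.

Kraft sum = 2.14453125. Not satisfied.


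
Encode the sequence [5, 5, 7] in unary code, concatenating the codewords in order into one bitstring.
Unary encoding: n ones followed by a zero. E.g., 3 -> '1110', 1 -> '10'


Encode each number as n ones followed by a terminating 0:
  5 -> 111110 (6 bits)
  5 -> 111110 (6 bits)
  7 -> 11111110 (8 bits)
Total length = 6 + 6 + 8 = 20 bits.

Unary([5, 5, 7]) = 11111011111011111110 (20 bits)


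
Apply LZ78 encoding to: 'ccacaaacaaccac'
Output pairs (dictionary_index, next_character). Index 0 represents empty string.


LZ78 encoding steps:
Dictionary: {0: ''}
Step 1: w='' (idx 0), next='c' -> output (0, 'c'), add 'c' as idx 1
Step 2: w='c' (idx 1), next='a' -> output (1, 'a'), add 'ca' as idx 2
Step 3: w='ca' (idx 2), next='a' -> output (2, 'a'), add 'caa' as idx 3
Step 4: w='' (idx 0), next='a' -> output (0, 'a'), add 'a' as idx 4
Step 5: w='caa' (idx 3), next='c' -> output (3, 'c'), add 'caac' as idx 5
Step 6: w='ca' (idx 2), next='c' -> output (2, 'c'), add 'cac' as idx 6


Encoded: [(0, 'c'), (1, 'a'), (2, 'a'), (0, 'a'), (3, 'c'), (2, 'c')]


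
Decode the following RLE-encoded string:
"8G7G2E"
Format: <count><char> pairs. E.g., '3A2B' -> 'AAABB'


Expanding each <count><char> pair:
  8G -> 'GGGGGGGG'
  7G -> 'GGGGGGG'
  2E -> 'EE'

Decoded = GGGGGGGGGGGGGGGEE


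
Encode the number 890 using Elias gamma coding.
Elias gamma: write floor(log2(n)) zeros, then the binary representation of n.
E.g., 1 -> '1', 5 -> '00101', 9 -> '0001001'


num_bits = floor(log2(890)) + 1 = 10
leading_zeros = num_bits - 1 = 9
binary(890) = 1101111010

Elias gamma(890) = '000000000' + '1101111010' = 0000000001101111010 (19 bits)


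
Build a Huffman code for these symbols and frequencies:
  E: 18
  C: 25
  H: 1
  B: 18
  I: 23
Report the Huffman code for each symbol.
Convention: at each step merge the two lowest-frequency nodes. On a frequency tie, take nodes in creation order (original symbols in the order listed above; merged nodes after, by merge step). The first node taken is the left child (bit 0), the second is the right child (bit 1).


Huffman tree construction:
Step 1: Merge H(1) + E(18) = 19
Step 2: Merge B(18) + (H+E)(19) = 37
Step 3: Merge I(23) + C(25) = 48
Step 4: Merge (B+(H+E))(37) + (I+C)(48) = 85
Read each symbol's code off the tree from the root (left child = 0, right child = 1).

Codes:
  E: 011 (length 3)
  C: 11 (length 2)
  H: 010 (length 3)
  B: 00 (length 2)
  I: 10 (length 2)
Average code length: 189/85 = 2.2235 bits/symbol


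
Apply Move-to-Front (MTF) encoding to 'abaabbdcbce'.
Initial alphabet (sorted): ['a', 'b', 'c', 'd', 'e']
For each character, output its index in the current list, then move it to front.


MTF encoding:
'a': index 0 in ['a', 'b', 'c', 'd', 'e'] -> ['a', 'b', 'c', 'd', 'e']
'b': index 1 in ['a', 'b', 'c', 'd', 'e'] -> ['b', 'a', 'c', 'd', 'e']
'a': index 1 in ['b', 'a', 'c', 'd', 'e'] -> ['a', 'b', 'c', 'd', 'e']
'a': index 0 in ['a', 'b', 'c', 'd', 'e'] -> ['a', 'b', 'c', 'd', 'e']
'b': index 1 in ['a', 'b', 'c', 'd', 'e'] -> ['b', 'a', 'c', 'd', 'e']
'b': index 0 in ['b', 'a', 'c', 'd', 'e'] -> ['b', 'a', 'c', 'd', 'e']
'd': index 3 in ['b', 'a', 'c', 'd', 'e'] -> ['d', 'b', 'a', 'c', 'e']
'c': index 3 in ['d', 'b', 'a', 'c', 'e'] -> ['c', 'd', 'b', 'a', 'e']
'b': index 2 in ['c', 'd', 'b', 'a', 'e'] -> ['b', 'c', 'd', 'a', 'e']
'c': index 1 in ['b', 'c', 'd', 'a', 'e'] -> ['c', 'b', 'd', 'a', 'e']
'e': index 4 in ['c', 'b', 'd', 'a', 'e'] -> ['e', 'c', 'b', 'd', 'a']


Output: [0, 1, 1, 0, 1, 0, 3, 3, 2, 1, 4]
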